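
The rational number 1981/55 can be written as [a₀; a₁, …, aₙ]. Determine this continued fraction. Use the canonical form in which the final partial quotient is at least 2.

[36; 55]

Repeatedly divide and take the remainder:
⌊1981/55⌋ = 36, remainder 1
⌊55/1⌋ = 55, remainder 0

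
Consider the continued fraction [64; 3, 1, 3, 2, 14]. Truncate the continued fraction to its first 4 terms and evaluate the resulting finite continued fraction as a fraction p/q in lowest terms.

964/15

Starting at the tail and folding back:
Start with 3.
1 + 1/(3/1) = 1 + 1/3 = 4/3
3 + 1/(4/3) = 3 + 3/4 = 15/4
64 + 1/(15/4) = 64 + 4/15 = 964/15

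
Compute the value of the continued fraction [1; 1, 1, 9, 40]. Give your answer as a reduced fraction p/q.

1163/762

Build up convergents one term at a time:
a_0 = 1: 1/1
a_1 = 1: 2/1
a_2 = 1: 3/2
a_3 = 9: 29/19
a_4 = 40: 1163/762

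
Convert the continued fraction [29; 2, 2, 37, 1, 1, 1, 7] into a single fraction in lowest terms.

Start with 7.
1 + 1/(7/1) = 1 + 1/7 = 8/7
1 + 1/(8/7) = 1 + 7/8 = 15/8
1 + 1/(15/8) = 1 + 8/15 = 23/15
37 + 1/(23/15) = 37 + 15/23 = 866/23
2 + 1/(866/23) = 2 + 23/866 = 1755/866
2 + 1/(1755/866) = 2 + 866/1755 = 4376/1755
29 + 1/(4376/1755) = 29 + 1755/4376 = 128659/4376

128659/4376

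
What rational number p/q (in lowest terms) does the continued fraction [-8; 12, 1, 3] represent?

Use the convergent recurrence hₖ = aₖ·hₖ₋₁ + hₖ₋₂ (and likewise for the denominators kₖ):
a_0 = -8: -8/1
a_1 = 12: -95/12
a_2 = 1: -103/13
a_3 = 3: -404/51

-404/51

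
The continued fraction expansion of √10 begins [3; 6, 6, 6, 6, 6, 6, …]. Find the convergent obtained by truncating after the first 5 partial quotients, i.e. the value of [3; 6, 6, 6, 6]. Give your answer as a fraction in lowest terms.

4443/1405

a_0 = 3: 3/1
a_1 = 6: 19/6
a_2 = 6: 117/37
a_3 = 6: 721/228
a_4 = 6: 4443/1405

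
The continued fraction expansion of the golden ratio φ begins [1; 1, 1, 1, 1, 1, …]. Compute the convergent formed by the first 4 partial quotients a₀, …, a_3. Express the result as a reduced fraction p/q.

Collapse the nested fraction from the inside out:
Start with 1.
1 + 1/(1/1) = 1 + 1/1 = 2/1
1 + 1/(2/1) = 1 + 1/2 = 3/2
1 + 1/(3/2) = 1 + 2/3 = 5/3

5/3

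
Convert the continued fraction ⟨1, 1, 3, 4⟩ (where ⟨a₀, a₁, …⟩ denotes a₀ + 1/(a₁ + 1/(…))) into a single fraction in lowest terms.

30/17

Start with 4.
3 + 1/(4/1) = 3 + 1/4 = 13/4
1 + 1/(13/4) = 1 + 4/13 = 17/13
1 + 1/(17/13) = 1 + 13/17 = 30/17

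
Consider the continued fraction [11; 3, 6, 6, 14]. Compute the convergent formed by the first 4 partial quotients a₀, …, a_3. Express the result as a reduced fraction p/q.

Compute successive convergents:
a_0 = 11: 11/1
a_1 = 3: 34/3
a_2 = 6: 215/19
a_3 = 6: 1324/117

1324/117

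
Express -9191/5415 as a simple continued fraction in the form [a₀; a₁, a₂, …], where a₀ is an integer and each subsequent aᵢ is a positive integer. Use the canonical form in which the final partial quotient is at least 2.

⌊-9191/5415⌋ = -2, remainder 1639
⌊5415/1639⌋ = 3, remainder 498
⌊1639/498⌋ = 3, remainder 145
⌊498/145⌋ = 3, remainder 63
⌊145/63⌋ = 2, remainder 19
⌊63/19⌋ = 3, remainder 6
⌊19/6⌋ = 3, remainder 1
⌊6/1⌋ = 6, remainder 0

[-2; 3, 3, 3, 2, 3, 3, 6]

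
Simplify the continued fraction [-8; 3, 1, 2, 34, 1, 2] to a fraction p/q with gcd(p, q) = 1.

-8933/1156

Use the convergent recurrence hₖ = aₖ·hₖ₋₁ + hₖ₋₂ (and likewise for the denominators kₖ):
a_0 = -8: -8/1
a_1 = 3: -23/3
a_2 = 1: -31/4
a_3 = 2: -85/11
a_4 = 34: -2921/378
a_5 = 1: -3006/389
a_6 = 2: -8933/1156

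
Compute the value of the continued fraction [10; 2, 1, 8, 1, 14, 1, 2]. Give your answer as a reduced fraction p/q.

Compute successive convergents:
a_0 = 10: 10/1
a_1 = 2: 21/2
a_2 = 1: 31/3
a_3 = 8: 269/26
a_4 = 1: 300/29
a_5 = 14: 4469/432
a_6 = 1: 4769/461
a_7 = 2: 14007/1354

14007/1354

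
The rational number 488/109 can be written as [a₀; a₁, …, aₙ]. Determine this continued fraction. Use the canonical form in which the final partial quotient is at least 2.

[4; 2, 10, 2, 2]

Apply division with remainder until the remainder is 0:
488 ÷ 109 → quotient 4, remainder 52
109 ÷ 52 → quotient 2, remainder 5
52 ÷ 5 → quotient 10, remainder 2
5 ÷ 2 → quotient 2, remainder 1
2 ÷ 1 → quotient 2, remainder 0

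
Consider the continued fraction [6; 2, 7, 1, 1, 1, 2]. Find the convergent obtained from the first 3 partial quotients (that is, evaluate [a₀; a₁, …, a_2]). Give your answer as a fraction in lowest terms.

Start with 7.
2 + 1/(7/1) = 2 + 1/7 = 15/7
6 + 1/(15/7) = 6 + 7/15 = 97/15

97/15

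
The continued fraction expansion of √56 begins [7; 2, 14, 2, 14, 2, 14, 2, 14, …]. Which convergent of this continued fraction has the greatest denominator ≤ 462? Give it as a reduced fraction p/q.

a_0 = 7: 7/1  (≤ bound)
a_1 = 2: 15/2  (≤ bound)
a_2 = 14: 217/29  (≤ bound)
a_3 = 2: 449/60  (≤ bound)
a_4 = 14: 6503/869  (> 462, stop)

449/60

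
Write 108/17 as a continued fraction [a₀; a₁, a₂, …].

[6; 2, 1, 5]

⌊108/17⌋ = 6, remainder 6
⌊17/6⌋ = 2, remainder 5
⌊6/5⌋ = 1, remainder 1
⌊5/1⌋ = 5, remainder 0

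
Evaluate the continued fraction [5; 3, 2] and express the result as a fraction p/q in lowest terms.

Collapse the nested fraction from the inside out:
Start with 2.
3 + 1/(2/1) = 3 + 1/2 = 7/2
5 + 1/(7/2) = 5 + 2/7 = 37/7

37/7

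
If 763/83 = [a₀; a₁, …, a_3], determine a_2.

5

763 ÷ 83 → quotient 9, remainder 16
83 ÷ 16 → quotient 5, remainder 3
16 ÷ 3 → quotient 5, remainder 1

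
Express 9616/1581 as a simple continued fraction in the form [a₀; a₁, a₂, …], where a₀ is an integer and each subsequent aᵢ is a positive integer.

Apply division with remainder until the remainder is 0:
9616 = 6·1581 + 130, so a_0 = 6
1581 = 12·130 + 21, so a_1 = 12
130 = 6·21 + 4, so a_2 = 6
21 = 5·4 + 1, so a_3 = 5
4 = 4·1 + 0, so a_4 = 4

[6; 12, 6, 5, 4]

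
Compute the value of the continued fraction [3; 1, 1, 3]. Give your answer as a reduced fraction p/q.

Build up convergents one term at a time:
a_0 = 3: 3/1
a_1 = 1: 4/1
a_2 = 1: 7/2
a_3 = 3: 25/7

25/7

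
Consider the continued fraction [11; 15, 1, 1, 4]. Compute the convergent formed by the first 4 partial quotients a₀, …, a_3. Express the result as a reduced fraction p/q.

343/31

Compute successive convergents:
a_0 = 11: 11/1
a_1 = 15: 166/15
a_2 = 1: 177/16
a_3 = 1: 343/31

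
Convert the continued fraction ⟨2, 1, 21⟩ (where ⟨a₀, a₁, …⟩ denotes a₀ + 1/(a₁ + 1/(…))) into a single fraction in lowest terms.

Start with 21.
1 + 1/(21/1) = 1 + 1/21 = 22/21
2 + 1/(22/21) = 2 + 21/22 = 65/22

65/22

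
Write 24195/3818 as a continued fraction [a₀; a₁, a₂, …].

24195 = 6·3818 + 1287, so a_0 = 6
3818 = 2·1287 + 1244, so a_1 = 2
1287 = 1·1244 + 43, so a_2 = 1
1244 = 28·43 + 40, so a_3 = 28
43 = 1·40 + 3, so a_4 = 1
40 = 13·3 + 1, so a_5 = 13
3 = 3·1 + 0, so a_6 = 3

[6; 2, 1, 28, 1, 13, 3]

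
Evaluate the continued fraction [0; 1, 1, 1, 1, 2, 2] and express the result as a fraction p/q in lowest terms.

Start with 2.
2 + 1/(2/1) = 2 + 1/2 = 5/2
1 + 1/(5/2) = 1 + 2/5 = 7/5
1 + 1/(7/5) = 1 + 5/7 = 12/7
1 + 1/(12/7) = 1 + 7/12 = 19/12
1 + 1/(19/12) = 1 + 12/19 = 31/19
0 + 1/(31/19) = 0 + 19/31 = 19/31

19/31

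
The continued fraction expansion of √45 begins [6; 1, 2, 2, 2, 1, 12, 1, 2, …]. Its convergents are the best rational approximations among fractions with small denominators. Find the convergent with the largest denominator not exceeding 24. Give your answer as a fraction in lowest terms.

List convergents until the denominator exceeds the bound:
a_0 = 6: 6/1  (≤ bound)
a_1 = 1: 7/1  (≤ bound)
a_2 = 2: 20/3  (≤ bound)
a_3 = 2: 47/7  (≤ bound)
a_4 = 2: 114/17  (≤ bound)
a_5 = 1: 161/24  (≤ bound)
a_6 = 12: 2046/305  (> 24, stop)

161/24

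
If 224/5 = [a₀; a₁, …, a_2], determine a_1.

224 ÷ 5 → quotient 44, remainder 4
5 ÷ 4 → quotient 1, remainder 1

1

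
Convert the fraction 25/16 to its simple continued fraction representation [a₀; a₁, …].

[1; 1, 1, 3, 2]

⌊25/16⌋ = 1, remainder 9
⌊16/9⌋ = 1, remainder 7
⌊9/7⌋ = 1, remainder 2
⌊7/2⌋ = 3, remainder 1
⌊2/1⌋ = 2, remainder 0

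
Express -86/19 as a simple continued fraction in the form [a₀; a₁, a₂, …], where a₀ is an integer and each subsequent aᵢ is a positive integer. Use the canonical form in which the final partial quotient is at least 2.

-86 ÷ 19 → quotient -5, remainder 9
19 ÷ 9 → quotient 2, remainder 1
9 ÷ 1 → quotient 9, remainder 0

[-5; 2, 9]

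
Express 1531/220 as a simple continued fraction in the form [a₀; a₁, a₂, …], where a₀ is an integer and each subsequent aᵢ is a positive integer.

1531 ÷ 220 → quotient 6, remainder 211
220 ÷ 211 → quotient 1, remainder 9
211 ÷ 9 → quotient 23, remainder 4
9 ÷ 4 → quotient 2, remainder 1
4 ÷ 1 → quotient 4, remainder 0

[6; 1, 23, 2, 4]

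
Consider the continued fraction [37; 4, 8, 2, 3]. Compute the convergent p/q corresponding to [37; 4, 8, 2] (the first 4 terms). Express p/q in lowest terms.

Collapse the nested fraction from the inside out:
Start with 2.
8 + 1/(2/1) = 8 + 1/2 = 17/2
4 + 1/(17/2) = 4 + 2/17 = 70/17
37 + 1/(70/17) = 37 + 17/70 = 2607/70

2607/70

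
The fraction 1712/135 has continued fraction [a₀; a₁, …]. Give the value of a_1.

1712 = 12·135 + 92, so a_0 = 12
135 = 1·92 + 43, so a_1 = 1

1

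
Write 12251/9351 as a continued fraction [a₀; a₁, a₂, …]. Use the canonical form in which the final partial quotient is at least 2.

[1; 3, 4, 2, 5, 59]

12251 = 1·9351 + 2900, so a_0 = 1
9351 = 3·2900 + 651, so a_1 = 3
2900 = 4·651 + 296, so a_2 = 4
651 = 2·296 + 59, so a_3 = 2
296 = 5·59 + 1, so a_4 = 5
59 = 59·1 + 0, so a_5 = 59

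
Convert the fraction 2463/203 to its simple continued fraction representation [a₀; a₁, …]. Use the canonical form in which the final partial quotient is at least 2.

Apply division with remainder until the remainder is 0:
2463 = 12·203 + 27, so a_0 = 12
203 = 7·27 + 14, so a_1 = 7
27 = 1·14 + 13, so a_2 = 1
14 = 1·13 + 1, so a_3 = 1
13 = 13·1 + 0, so a_4 = 13

[12; 7, 1, 1, 13]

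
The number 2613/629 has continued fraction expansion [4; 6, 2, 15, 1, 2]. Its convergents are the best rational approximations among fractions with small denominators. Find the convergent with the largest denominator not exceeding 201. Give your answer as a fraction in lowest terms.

a_0 = 4: 4/1  (≤ bound)
a_1 = 6: 25/6  (≤ bound)
a_2 = 2: 54/13  (≤ bound)
a_3 = 15: 835/201  (≤ bound)
a_4 = 1: 889/214  (> 201, stop)

835/201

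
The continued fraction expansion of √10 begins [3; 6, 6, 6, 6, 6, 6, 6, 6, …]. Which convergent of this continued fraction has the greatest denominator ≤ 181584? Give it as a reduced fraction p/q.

a_0 = 3: 3/1  (≤ bound)
a_1 = 6: 19/6  (≤ bound)
a_2 = 6: 117/37  (≤ bound)
a_3 = 6: 721/228  (≤ bound)
a_4 = 6: 4443/1405  (≤ bound)
a_5 = 6: 27379/8658  (≤ bound)
a_6 = 6: 168717/53353  (≤ bound)
a_7 = 6: 1039681/328776  (> 181584, stop)

168717/53353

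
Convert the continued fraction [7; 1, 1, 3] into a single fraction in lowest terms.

Starting at the tail and folding back:
Start with 3.
1 + 1/(3/1) = 1 + 1/3 = 4/3
1 + 1/(4/3) = 1 + 3/4 = 7/4
7 + 1/(7/4) = 7 + 4/7 = 53/7

53/7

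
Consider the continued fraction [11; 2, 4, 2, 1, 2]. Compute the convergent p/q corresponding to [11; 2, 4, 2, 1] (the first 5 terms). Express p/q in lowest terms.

a_0 = 11: 11/1
a_1 = 2: 23/2
a_2 = 4: 103/9
a_3 = 2: 229/20
a_4 = 1: 332/29

332/29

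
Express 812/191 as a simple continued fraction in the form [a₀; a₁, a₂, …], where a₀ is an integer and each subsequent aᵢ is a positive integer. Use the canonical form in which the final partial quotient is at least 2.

Repeatedly divide and take the remainder:
812 = 4·191 + 48, so a_0 = 4
191 = 3·48 + 47, so a_1 = 3
48 = 1·47 + 1, so a_2 = 1
47 = 47·1 + 0, so a_3 = 47

[4; 3, 1, 47]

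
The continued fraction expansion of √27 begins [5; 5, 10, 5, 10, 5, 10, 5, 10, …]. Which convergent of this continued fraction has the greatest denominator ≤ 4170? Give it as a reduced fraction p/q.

13775/2651

a_0 = 5: 5/1  (≤ bound)
a_1 = 5: 26/5  (≤ bound)
a_2 = 10: 265/51  (≤ bound)
a_3 = 5: 1351/260  (≤ bound)
a_4 = 10: 13775/2651  (≤ bound)
a_5 = 5: 70226/13515  (> 4170, stop)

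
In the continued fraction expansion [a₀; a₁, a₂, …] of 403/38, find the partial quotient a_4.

1

403 = 10·38 + 23, so a_0 = 10
38 = 1·23 + 15, so a_1 = 1
23 = 1·15 + 8, so a_2 = 1
15 = 1·8 + 7, so a_3 = 1
8 = 1·7 + 1, so a_4 = 1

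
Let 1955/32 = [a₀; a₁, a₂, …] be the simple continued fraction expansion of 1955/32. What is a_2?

1

1955 = 61·32 + 3, so a_0 = 61
32 = 10·3 + 2, so a_1 = 10
3 = 1·2 + 1, so a_2 = 1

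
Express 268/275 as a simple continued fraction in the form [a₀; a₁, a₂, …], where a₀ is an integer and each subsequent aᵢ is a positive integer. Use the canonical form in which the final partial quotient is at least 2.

268 ÷ 275 → quotient 0, remainder 268
275 ÷ 268 → quotient 1, remainder 7
268 ÷ 7 → quotient 38, remainder 2
7 ÷ 2 → quotient 3, remainder 1
2 ÷ 1 → quotient 2, remainder 0

[0; 1, 38, 3, 2]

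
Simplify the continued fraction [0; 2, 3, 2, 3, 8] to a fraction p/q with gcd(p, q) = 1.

199/456

Start with 8.
3 + 1/(8/1) = 3 + 1/8 = 25/8
2 + 1/(25/8) = 2 + 8/25 = 58/25
3 + 1/(58/25) = 3 + 25/58 = 199/58
2 + 1/(199/58) = 2 + 58/199 = 456/199
0 + 1/(456/199) = 0 + 199/456 = 199/456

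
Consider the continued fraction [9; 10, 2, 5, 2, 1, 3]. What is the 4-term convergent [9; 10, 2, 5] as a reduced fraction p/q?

1046/115

Use the convergent recurrence hₖ = aₖ·hₖ₋₁ + hₖ₋₂ (and likewise for the denominators kₖ):
a_0 = 9: 9/1
a_1 = 10: 91/10
a_2 = 2: 191/21
a_3 = 5: 1046/115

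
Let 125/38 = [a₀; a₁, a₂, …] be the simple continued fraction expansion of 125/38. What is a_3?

5

⌊125/38⌋ = 3, remainder 11
⌊38/11⌋ = 3, remainder 5
⌊11/5⌋ = 2, remainder 1
⌊5/1⌋ = 5, remainder 0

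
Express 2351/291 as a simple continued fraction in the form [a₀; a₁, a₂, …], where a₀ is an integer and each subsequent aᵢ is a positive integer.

[8; 12, 1, 1, 1, 7]

Run the Euclidean algorithm, recording each quotient:
2351 = 8·291 + 23, so a_0 = 8
291 = 12·23 + 15, so a_1 = 12
23 = 1·15 + 8, so a_2 = 1
15 = 1·8 + 7, so a_3 = 1
8 = 1·7 + 1, so a_4 = 1
7 = 7·1 + 0, so a_5 = 7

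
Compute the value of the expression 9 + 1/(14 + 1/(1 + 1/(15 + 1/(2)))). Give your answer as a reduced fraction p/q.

4470/493

a_0 = 9: 9/1
a_1 = 14: 127/14
a_2 = 1: 136/15
a_3 = 15: 2167/239
a_4 = 2: 4470/493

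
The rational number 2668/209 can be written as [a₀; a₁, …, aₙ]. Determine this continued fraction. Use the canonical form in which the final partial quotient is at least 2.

[12; 1, 3, 3, 1, 3, 3]

Repeatedly divide and take the remainder:
2668 = 12·209 + 160, so a_0 = 12
209 = 1·160 + 49, so a_1 = 1
160 = 3·49 + 13, so a_2 = 3
49 = 3·13 + 10, so a_3 = 3
13 = 1·10 + 3, so a_4 = 1
10 = 3·3 + 1, so a_5 = 3
3 = 3·1 + 0, so a_6 = 3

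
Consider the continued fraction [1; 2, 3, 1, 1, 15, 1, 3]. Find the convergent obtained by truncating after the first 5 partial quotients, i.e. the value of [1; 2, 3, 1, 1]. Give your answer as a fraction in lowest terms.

Starting at the tail and folding back:
Start with 1.
1 + 1/(1/1) = 1 + 1/1 = 2/1
3 + 1/(2/1) = 3 + 1/2 = 7/2
2 + 1/(7/2) = 2 + 2/7 = 16/7
1 + 1/(16/7) = 1 + 7/16 = 23/16

23/16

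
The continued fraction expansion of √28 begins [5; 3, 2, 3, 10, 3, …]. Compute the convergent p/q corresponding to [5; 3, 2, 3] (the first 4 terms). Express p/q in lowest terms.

Compute successive convergents:
a_0 = 5: 5/1
a_1 = 3: 16/3
a_2 = 2: 37/7
a_3 = 3: 127/24

127/24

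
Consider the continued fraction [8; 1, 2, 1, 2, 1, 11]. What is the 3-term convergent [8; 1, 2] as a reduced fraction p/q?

Start with 2.
1 + 1/(2/1) = 1 + 1/2 = 3/2
8 + 1/(3/2) = 8 + 2/3 = 26/3

26/3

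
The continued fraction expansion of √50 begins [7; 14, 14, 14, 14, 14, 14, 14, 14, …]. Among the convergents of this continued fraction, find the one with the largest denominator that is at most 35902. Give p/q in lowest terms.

19601/2772

a_0 = 7: 7/1  (≤ bound)
a_1 = 14: 99/14  (≤ bound)
a_2 = 14: 1393/197  (≤ bound)
a_3 = 14: 19601/2772  (≤ bound)
a_4 = 14: 275807/39005  (> 35902, stop)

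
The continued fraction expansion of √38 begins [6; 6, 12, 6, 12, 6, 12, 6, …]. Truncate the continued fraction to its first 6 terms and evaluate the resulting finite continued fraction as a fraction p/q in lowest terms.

Starting at the tail and folding back:
Start with 6.
12 + 1/(6/1) = 12 + 1/6 = 73/6
6 + 1/(73/6) = 6 + 6/73 = 444/73
12 + 1/(444/73) = 12 + 73/444 = 5401/444
6 + 1/(5401/444) = 6 + 444/5401 = 32850/5401
6 + 1/(32850/5401) = 6 + 5401/32850 = 202501/32850

202501/32850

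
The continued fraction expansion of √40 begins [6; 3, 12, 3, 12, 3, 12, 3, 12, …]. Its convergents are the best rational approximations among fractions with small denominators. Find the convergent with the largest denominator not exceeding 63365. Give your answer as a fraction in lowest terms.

a_0 = 6: 6/1  (≤ bound)
a_1 = 3: 19/3  (≤ bound)
a_2 = 12: 234/37  (≤ bound)
a_3 = 3: 721/114  (≤ bound)
a_4 = 12: 8886/1405  (≤ bound)
a_5 = 3: 27379/4329  (≤ bound)
a_6 = 12: 337434/53353  (≤ bound)
a_7 = 3: 1039681/164388  (> 63365, stop)

337434/53353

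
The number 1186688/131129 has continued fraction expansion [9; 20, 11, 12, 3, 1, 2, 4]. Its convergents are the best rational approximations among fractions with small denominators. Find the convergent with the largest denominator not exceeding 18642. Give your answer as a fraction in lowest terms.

a_0 = 9: 9/1  (≤ bound)
a_1 = 20: 181/20  (≤ bound)
a_2 = 11: 2000/221  (≤ bound)
a_3 = 12: 24181/2672  (≤ bound)
a_4 = 3: 74543/8237  (≤ bound)
a_5 = 1: 98724/10909  (≤ bound)
a_6 = 2: 271991/30055  (> 18642, stop)

98724/10909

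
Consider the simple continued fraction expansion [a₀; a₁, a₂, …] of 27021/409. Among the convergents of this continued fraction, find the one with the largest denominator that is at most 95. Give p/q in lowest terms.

6012/91

a_0 = 66: 66/1  (≤ bound)
a_1 = 15: 991/15  (≤ bound)
a_2 = 6: 6012/91  (≤ bound)
a_3 = 1: 7003/106  (> 95, stop)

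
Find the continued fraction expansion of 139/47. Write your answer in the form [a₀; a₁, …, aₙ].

139 = 2·47 + 45, so a_0 = 2
47 = 1·45 + 2, so a_1 = 1
45 = 22·2 + 1, so a_2 = 22
2 = 2·1 + 0, so a_3 = 2

[2; 1, 22, 2]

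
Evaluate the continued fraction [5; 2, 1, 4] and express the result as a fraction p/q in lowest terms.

75/14

Start with 4.
1 + 1/(4/1) = 1 + 1/4 = 5/4
2 + 1/(5/4) = 2 + 4/5 = 14/5
5 + 1/(14/5) = 5 + 5/14 = 75/14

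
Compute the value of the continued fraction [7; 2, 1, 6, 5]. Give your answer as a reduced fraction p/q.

757/103

Start with 5.
6 + 1/(5/1) = 6 + 1/5 = 31/5
1 + 1/(31/5) = 1 + 5/31 = 36/31
2 + 1/(36/31) = 2 + 31/36 = 103/36
7 + 1/(103/36) = 7 + 36/103 = 757/103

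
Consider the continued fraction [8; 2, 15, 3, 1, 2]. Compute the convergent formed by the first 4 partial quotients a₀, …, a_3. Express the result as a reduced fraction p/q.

a_0 = 8: 8/1
a_1 = 2: 17/2
a_2 = 15: 263/31
a_3 = 3: 806/95

806/95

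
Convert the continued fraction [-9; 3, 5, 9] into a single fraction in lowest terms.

Collapse the nested fraction from the inside out:
Start with 9.
5 + 1/(9/1) = 5 + 1/9 = 46/9
3 + 1/(46/9) = 3 + 9/46 = 147/46
-9 + 1/(147/46) = -9 + 46/147 = -1277/147

-1277/147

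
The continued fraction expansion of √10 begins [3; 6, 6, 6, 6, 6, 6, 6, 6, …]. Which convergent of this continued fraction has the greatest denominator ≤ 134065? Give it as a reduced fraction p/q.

List convergents until the denominator exceeds the bound:
a_0 = 3: 3/1  (≤ bound)
a_1 = 6: 19/6  (≤ bound)
a_2 = 6: 117/37  (≤ bound)
a_3 = 6: 721/228  (≤ bound)
a_4 = 6: 4443/1405  (≤ bound)
a_5 = 6: 27379/8658  (≤ bound)
a_6 = 6: 168717/53353  (≤ bound)
a_7 = 6: 1039681/328776  (> 134065, stop)

168717/53353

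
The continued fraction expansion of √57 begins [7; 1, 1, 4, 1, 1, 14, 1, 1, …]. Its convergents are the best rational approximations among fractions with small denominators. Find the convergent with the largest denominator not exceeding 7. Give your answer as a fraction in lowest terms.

List convergents until the denominator exceeds the bound:
a_0 = 7: 7/1  (≤ bound)
a_1 = 1: 8/1  (≤ bound)
a_2 = 1: 15/2  (≤ bound)
a_3 = 4: 68/9  (> 7, stop)

15/2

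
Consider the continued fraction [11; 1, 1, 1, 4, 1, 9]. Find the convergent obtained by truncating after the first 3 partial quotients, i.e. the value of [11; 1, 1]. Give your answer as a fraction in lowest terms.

Build up convergents one term at a time:
a_0 = 11: 11/1
a_1 = 1: 12/1
a_2 = 1: 23/2

23/2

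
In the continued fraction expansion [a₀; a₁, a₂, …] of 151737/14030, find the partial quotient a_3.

Apply division with remainder until the remainder is 0:
⌊151737/14030⌋ = 10, remainder 11437
⌊14030/11437⌋ = 1, remainder 2593
⌊11437/2593⌋ = 4, remainder 1065
⌊2593/1065⌋ = 2, remainder 463

2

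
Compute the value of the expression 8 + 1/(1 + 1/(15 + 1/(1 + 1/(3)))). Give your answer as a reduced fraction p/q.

599/67

Start with 3.
1 + 1/(3/1) = 1 + 1/3 = 4/3
15 + 1/(4/3) = 15 + 3/4 = 63/4
1 + 1/(63/4) = 1 + 4/63 = 67/63
8 + 1/(67/63) = 8 + 63/67 = 599/67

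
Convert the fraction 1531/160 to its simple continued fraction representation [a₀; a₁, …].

[9; 1, 1, 3, 7, 3]

Run the Euclidean algorithm, recording each quotient:
⌊1531/160⌋ = 9, remainder 91
⌊160/91⌋ = 1, remainder 69
⌊91/69⌋ = 1, remainder 22
⌊69/22⌋ = 3, remainder 3
⌊22/3⌋ = 7, remainder 1
⌊3/1⌋ = 3, remainder 0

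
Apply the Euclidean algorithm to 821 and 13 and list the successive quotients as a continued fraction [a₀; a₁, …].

821 = 63·13 + 2, so a_0 = 63
13 = 6·2 + 1, so a_1 = 6
2 = 2·1 + 0, so a_2 = 2

[63; 6, 2]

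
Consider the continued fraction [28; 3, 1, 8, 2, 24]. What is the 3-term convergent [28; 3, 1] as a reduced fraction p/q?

113/4

Start with 1.
3 + 1/(1/1) = 3 + 1/1 = 4/1
28 + 1/(4/1) = 28 + 1/4 = 113/4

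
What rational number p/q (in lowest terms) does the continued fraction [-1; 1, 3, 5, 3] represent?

-16/67

Use the convergent recurrence hₖ = aₖ·hₖ₋₁ + hₖ₋₂ (and likewise for the denominators kₖ):
a_0 = -1: -1/1
a_1 = 1: 0/1
a_2 = 3: -1/4
a_3 = 5: -5/21
a_4 = 3: -16/67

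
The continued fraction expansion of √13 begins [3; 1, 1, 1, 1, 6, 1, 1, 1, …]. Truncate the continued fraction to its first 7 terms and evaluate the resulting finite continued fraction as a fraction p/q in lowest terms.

137/38

Compute successive convergents:
a_0 = 3: 3/1
a_1 = 1: 4/1
a_2 = 1: 7/2
a_3 = 1: 11/3
a_4 = 1: 18/5
a_5 = 6: 119/33
a_6 = 1: 137/38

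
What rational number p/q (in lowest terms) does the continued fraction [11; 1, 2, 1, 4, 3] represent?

Start with 3.
4 + 1/(3/1) = 4 + 1/3 = 13/3
1 + 1/(13/3) = 1 + 3/13 = 16/13
2 + 1/(16/13) = 2 + 13/16 = 45/16
1 + 1/(45/16) = 1 + 16/45 = 61/45
11 + 1/(61/45) = 11 + 45/61 = 716/61

716/61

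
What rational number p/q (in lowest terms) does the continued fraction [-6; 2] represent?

-11/2

Start with 2.
-6 + 1/(2/1) = -6 + 1/2 = -11/2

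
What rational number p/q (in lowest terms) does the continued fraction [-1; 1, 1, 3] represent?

Starting at the tail and folding back:
Start with 3.
1 + 1/(3/1) = 1 + 1/3 = 4/3
1 + 1/(4/3) = 1 + 3/4 = 7/4
-1 + 1/(7/4) = -1 + 4/7 = -3/7

-3/7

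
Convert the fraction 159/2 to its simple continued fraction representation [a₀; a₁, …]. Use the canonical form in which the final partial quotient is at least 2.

159 ÷ 2 → quotient 79, remainder 1
2 ÷ 1 → quotient 2, remainder 0

[79; 2]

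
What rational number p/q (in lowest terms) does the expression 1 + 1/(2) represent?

Start with 2.
1 + 1/(2/1) = 1 + 1/2 = 3/2

3/2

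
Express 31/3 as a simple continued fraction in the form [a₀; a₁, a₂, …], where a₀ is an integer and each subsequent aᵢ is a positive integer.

[10; 3]

31 = 10·3 + 1, so a_0 = 10
3 = 3·1 + 0, so a_1 = 3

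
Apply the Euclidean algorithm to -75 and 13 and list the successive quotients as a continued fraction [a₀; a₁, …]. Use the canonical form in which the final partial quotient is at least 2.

Apply division with remainder until the remainder is 0:
⌊-75/13⌋ = -6, remainder 3
⌊13/3⌋ = 4, remainder 1
⌊3/1⌋ = 3, remainder 0

[-6; 4, 3]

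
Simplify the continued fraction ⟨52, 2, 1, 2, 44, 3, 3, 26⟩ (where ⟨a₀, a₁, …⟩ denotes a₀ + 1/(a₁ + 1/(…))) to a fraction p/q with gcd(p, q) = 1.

4923060/93997

Start with 26.
3 + 1/(26/1) = 3 + 1/26 = 79/26
3 + 1/(79/26) = 3 + 26/79 = 263/79
44 + 1/(263/79) = 44 + 79/263 = 11651/263
2 + 1/(11651/263) = 2 + 263/11651 = 23565/11651
1 + 1/(23565/11651) = 1 + 11651/23565 = 35216/23565
2 + 1/(35216/23565) = 2 + 23565/35216 = 93997/35216
52 + 1/(93997/35216) = 52 + 35216/93997 = 4923060/93997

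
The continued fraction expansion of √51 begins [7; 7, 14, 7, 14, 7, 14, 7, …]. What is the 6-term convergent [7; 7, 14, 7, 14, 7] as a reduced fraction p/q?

499850/69993

Collapse the nested fraction from the inside out:
Start with 7.
14 + 1/(7/1) = 14 + 1/7 = 99/7
7 + 1/(99/7) = 7 + 7/99 = 700/99
14 + 1/(700/99) = 14 + 99/700 = 9899/700
7 + 1/(9899/700) = 7 + 700/9899 = 69993/9899
7 + 1/(69993/9899) = 7 + 9899/69993 = 499850/69993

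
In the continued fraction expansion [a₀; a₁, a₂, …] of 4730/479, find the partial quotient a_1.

Apply division with remainder until the remainder is 0:
4730 = 9·479 + 419, so a_0 = 9
479 = 1·419 + 60, so a_1 = 1

1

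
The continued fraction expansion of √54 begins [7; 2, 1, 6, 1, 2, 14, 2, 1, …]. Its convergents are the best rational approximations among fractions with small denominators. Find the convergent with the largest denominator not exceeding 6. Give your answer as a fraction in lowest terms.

22/3

List convergents until the denominator exceeds the bound:
a_0 = 7: 7/1  (≤ bound)
a_1 = 2: 15/2  (≤ bound)
a_2 = 1: 22/3  (≤ bound)
a_3 = 6: 147/20  (> 6, stop)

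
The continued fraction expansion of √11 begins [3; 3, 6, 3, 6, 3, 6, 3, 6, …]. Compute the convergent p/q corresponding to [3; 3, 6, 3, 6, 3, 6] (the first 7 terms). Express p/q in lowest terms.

Compute successive convergents:
a_0 = 3: 3/1
a_1 = 3: 10/3
a_2 = 6: 63/19
a_3 = 3: 199/60
a_4 = 6: 1257/379
a_5 = 3: 3970/1197
a_6 = 6: 25077/7561

25077/7561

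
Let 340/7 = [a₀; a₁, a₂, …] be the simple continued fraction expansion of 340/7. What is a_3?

⌊340/7⌋ = 48, remainder 4
⌊7/4⌋ = 1, remainder 3
⌊4/3⌋ = 1, remainder 1
⌊3/1⌋ = 3, remainder 0

3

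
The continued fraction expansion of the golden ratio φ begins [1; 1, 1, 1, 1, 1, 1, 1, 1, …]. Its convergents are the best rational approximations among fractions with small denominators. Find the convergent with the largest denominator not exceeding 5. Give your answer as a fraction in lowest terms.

8/5

a_0 = 1: 1/1  (≤ bound)
a_1 = 1: 2/1  (≤ bound)
a_2 = 1: 3/2  (≤ bound)
a_3 = 1: 5/3  (≤ bound)
a_4 = 1: 8/5  (≤ bound)
a_5 = 1: 13/8  (> 5, stop)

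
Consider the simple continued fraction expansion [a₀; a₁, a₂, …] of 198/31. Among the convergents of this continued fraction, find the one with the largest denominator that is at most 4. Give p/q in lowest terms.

a_0 = 6: 6/1  (≤ bound)
a_1 = 2: 13/2  (≤ bound)
a_2 = 1: 19/3  (≤ bound)
a_3 = 1: 32/5  (> 4, stop)

19/3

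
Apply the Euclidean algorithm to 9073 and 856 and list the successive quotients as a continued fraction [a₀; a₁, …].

Run the Euclidean algorithm, recording each quotient:
9073 ÷ 856 → quotient 10, remainder 513
856 ÷ 513 → quotient 1, remainder 343
513 ÷ 343 → quotient 1, remainder 170
343 ÷ 170 → quotient 2, remainder 3
170 ÷ 3 → quotient 56, remainder 2
3 ÷ 2 → quotient 1, remainder 1
2 ÷ 1 → quotient 2, remainder 0

[10; 1, 1, 2, 56, 1, 2]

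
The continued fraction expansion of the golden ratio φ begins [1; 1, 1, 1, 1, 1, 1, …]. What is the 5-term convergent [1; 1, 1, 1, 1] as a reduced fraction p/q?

8/5

Start with 1.
1 + 1/(1/1) = 1 + 1/1 = 2/1
1 + 1/(2/1) = 1 + 1/2 = 3/2
1 + 1/(3/2) = 1 + 2/3 = 5/3
1 + 1/(5/3) = 1 + 3/5 = 8/5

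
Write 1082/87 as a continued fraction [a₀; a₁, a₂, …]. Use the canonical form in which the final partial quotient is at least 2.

[12; 2, 3, 2, 5]

1082 = 12·87 + 38, so a_0 = 12
87 = 2·38 + 11, so a_1 = 2
38 = 3·11 + 5, so a_2 = 3
11 = 2·5 + 1, so a_3 = 2
5 = 5·1 + 0, so a_4 = 5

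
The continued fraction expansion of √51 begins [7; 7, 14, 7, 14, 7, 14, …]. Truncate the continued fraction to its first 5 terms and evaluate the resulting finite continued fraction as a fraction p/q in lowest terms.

Start with 14.
7 + 1/(14/1) = 7 + 1/14 = 99/14
14 + 1/(99/14) = 14 + 14/99 = 1400/99
7 + 1/(1400/99) = 7 + 99/1400 = 9899/1400
7 + 1/(9899/1400) = 7 + 1400/9899 = 70693/9899

70693/9899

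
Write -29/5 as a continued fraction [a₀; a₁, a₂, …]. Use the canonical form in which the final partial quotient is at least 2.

[-6; 5]

-29 = -6·5 + 1, so a_0 = -6
5 = 5·1 + 0, so a_1 = 5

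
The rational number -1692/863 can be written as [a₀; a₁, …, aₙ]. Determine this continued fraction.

Run the Euclidean algorithm, recording each quotient:
⌊-1692/863⌋ = -2, remainder 34
⌊863/34⌋ = 25, remainder 13
⌊34/13⌋ = 2, remainder 8
⌊13/8⌋ = 1, remainder 5
⌊8/5⌋ = 1, remainder 3
⌊5/3⌋ = 1, remainder 2
⌊3/2⌋ = 1, remainder 1
⌊2/1⌋ = 2, remainder 0

[-2; 25, 2, 1, 1, 1, 1, 2]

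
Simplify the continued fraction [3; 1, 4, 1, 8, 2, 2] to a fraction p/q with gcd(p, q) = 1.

Work from the innermost term outward:
Start with 2.
2 + 1/(2/1) = 2 + 1/2 = 5/2
8 + 1/(5/2) = 8 + 2/5 = 42/5
1 + 1/(42/5) = 1 + 5/42 = 47/42
4 + 1/(47/42) = 4 + 42/47 = 230/47
1 + 1/(230/47) = 1 + 47/230 = 277/230
3 + 1/(277/230) = 3 + 230/277 = 1061/277

1061/277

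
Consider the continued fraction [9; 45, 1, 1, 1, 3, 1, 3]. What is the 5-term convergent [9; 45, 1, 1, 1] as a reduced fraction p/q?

Start with 1.
1 + 1/(1/1) = 1 + 1/1 = 2/1
1 + 1/(2/1) = 1 + 1/2 = 3/2
45 + 1/(3/2) = 45 + 2/3 = 137/3
9 + 1/(137/3) = 9 + 3/137 = 1236/137

1236/137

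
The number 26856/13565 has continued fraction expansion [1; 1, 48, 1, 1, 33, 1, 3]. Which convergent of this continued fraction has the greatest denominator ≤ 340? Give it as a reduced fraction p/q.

196/99

a_0 = 1: 1/1  (≤ bound)
a_1 = 1: 2/1  (≤ bound)
a_2 = 48: 97/49  (≤ bound)
a_3 = 1: 99/50  (≤ bound)
a_4 = 1: 196/99  (≤ bound)
a_5 = 33: 6567/3317  (> 340, stop)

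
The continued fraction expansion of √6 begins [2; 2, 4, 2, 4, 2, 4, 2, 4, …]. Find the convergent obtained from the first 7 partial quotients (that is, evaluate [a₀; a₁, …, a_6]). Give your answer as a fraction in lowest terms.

a_0 = 2: 2/1
a_1 = 2: 5/2
a_2 = 4: 22/9
a_3 = 2: 49/20
a_4 = 4: 218/89
a_5 = 2: 485/198
a_6 = 4: 2158/881

2158/881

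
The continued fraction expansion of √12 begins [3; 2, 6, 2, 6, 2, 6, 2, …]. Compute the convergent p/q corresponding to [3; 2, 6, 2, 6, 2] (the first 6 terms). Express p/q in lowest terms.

Start with 2.
6 + 1/(2/1) = 6 + 1/2 = 13/2
2 + 1/(13/2) = 2 + 2/13 = 28/13
6 + 1/(28/13) = 6 + 13/28 = 181/28
2 + 1/(181/28) = 2 + 28/181 = 390/181
3 + 1/(390/181) = 3 + 181/390 = 1351/390

1351/390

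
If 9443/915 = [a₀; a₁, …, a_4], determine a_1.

3

Apply division with remainder until the remainder is 0:
⌊9443/915⌋ = 10, remainder 293
⌊915/293⌋ = 3, remainder 36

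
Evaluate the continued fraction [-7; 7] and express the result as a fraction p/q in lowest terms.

-48/7

Work from the innermost term outward:
Start with 7.
-7 + 1/(7/1) = -7 + 1/7 = -48/7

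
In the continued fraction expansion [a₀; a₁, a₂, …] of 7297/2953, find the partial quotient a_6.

3

7297 ÷ 2953 → quotient 2, remainder 1391
2953 ÷ 1391 → quotient 2, remainder 171
1391 ÷ 171 → quotient 8, remainder 23
171 ÷ 23 → quotient 7, remainder 10
23 ÷ 10 → quotient 2, remainder 3
10 ÷ 3 → quotient 3, remainder 1
3 ÷ 1 → quotient 3, remainder 0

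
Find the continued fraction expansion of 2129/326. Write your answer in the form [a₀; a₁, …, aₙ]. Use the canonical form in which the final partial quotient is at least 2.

2129 = 6·326 + 173, so a_0 = 6
326 = 1·173 + 153, so a_1 = 1
173 = 1·153 + 20, so a_2 = 1
153 = 7·20 + 13, so a_3 = 7
20 = 1·13 + 7, so a_4 = 1
13 = 1·7 + 6, so a_5 = 1
7 = 1·6 + 1, so a_6 = 1
6 = 6·1 + 0, so a_7 = 6

[6; 1, 1, 7, 1, 1, 1, 6]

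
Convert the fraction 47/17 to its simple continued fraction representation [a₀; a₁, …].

47 = 2·17 + 13, so a_0 = 2
17 = 1·13 + 4, so a_1 = 1
13 = 3·4 + 1, so a_2 = 3
4 = 4·1 + 0, so a_3 = 4

[2; 1, 3, 4]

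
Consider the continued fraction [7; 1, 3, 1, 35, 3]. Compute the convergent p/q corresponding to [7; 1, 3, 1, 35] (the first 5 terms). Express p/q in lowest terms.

Start with 35.
1 + 1/(35/1) = 1 + 1/35 = 36/35
3 + 1/(36/35) = 3 + 35/36 = 143/36
1 + 1/(143/36) = 1 + 36/143 = 179/143
7 + 1/(179/143) = 7 + 143/179 = 1396/179

1396/179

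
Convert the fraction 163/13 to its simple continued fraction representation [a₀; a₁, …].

Repeatedly divide and take the remainder:
⌊163/13⌋ = 12, remainder 7
⌊13/7⌋ = 1, remainder 6
⌊7/6⌋ = 1, remainder 1
⌊6/1⌋ = 6, remainder 0

[12; 1, 1, 6]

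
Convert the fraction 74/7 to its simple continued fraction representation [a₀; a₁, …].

[10; 1, 1, 3]

Repeatedly divide and take the remainder:
⌊74/7⌋ = 10, remainder 4
⌊7/4⌋ = 1, remainder 3
⌊4/3⌋ = 1, remainder 1
⌊3/1⌋ = 3, remainder 0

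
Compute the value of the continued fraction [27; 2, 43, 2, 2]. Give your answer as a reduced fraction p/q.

12070/439

Compute successive convergents:
a_0 = 27: 27/1
a_1 = 2: 55/2
a_2 = 43: 2392/87
a_3 = 2: 4839/176
a_4 = 2: 12070/439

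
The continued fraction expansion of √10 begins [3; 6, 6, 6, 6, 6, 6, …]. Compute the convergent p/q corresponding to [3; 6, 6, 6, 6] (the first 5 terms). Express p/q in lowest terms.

4443/1405

Start with 6.
6 + 1/(6/1) = 6 + 1/6 = 37/6
6 + 1/(37/6) = 6 + 6/37 = 228/37
6 + 1/(228/37) = 6 + 37/228 = 1405/228
3 + 1/(1405/228) = 3 + 228/1405 = 4443/1405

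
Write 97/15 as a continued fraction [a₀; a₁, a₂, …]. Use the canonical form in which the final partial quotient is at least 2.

[6; 2, 7]

⌊97/15⌋ = 6, remainder 7
⌊15/7⌋ = 2, remainder 1
⌊7/1⌋ = 7, remainder 0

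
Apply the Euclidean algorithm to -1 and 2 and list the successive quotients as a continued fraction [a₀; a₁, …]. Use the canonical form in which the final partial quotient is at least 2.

⌊-1/2⌋ = -1, remainder 1
⌊2/1⌋ = 2, remainder 0

[-1; 2]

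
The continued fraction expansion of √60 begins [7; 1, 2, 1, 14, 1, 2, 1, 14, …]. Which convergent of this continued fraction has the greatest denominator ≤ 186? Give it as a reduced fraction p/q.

a_0 = 7: 7/1  (≤ bound)
a_1 = 1: 8/1  (≤ bound)
a_2 = 2: 23/3  (≤ bound)
a_3 = 1: 31/4  (≤ bound)
a_4 = 14: 457/59  (≤ bound)
a_5 = 1: 488/63  (≤ bound)
a_6 = 2: 1433/185  (≤ bound)
a_7 = 1: 1921/248  (> 186, stop)

1433/185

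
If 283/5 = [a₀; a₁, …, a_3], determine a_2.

283 ÷ 5 → quotient 56, remainder 3
5 ÷ 3 → quotient 1, remainder 2
3 ÷ 2 → quotient 1, remainder 1

1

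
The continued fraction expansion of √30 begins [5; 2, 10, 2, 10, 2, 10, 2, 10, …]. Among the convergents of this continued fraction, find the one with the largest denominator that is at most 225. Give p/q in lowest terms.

241/44

a_0 = 5: 5/1  (≤ bound)
a_1 = 2: 11/2  (≤ bound)
a_2 = 10: 115/21  (≤ bound)
a_3 = 2: 241/44  (≤ bound)
a_4 = 10: 2525/461  (> 225, stop)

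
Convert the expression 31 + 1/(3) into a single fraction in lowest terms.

94/3

Use the convergent recurrence hₖ = aₖ·hₖ₋₁ + hₖ₋₂ (and likewise for the denominators kₖ):
a_0 = 31: 31/1
a_1 = 3: 94/3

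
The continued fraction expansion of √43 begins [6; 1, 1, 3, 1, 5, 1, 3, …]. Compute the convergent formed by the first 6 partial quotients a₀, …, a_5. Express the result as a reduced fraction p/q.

Build up convergents one term at a time:
a_0 = 6: 6/1
a_1 = 1: 7/1
a_2 = 1: 13/2
a_3 = 3: 46/7
a_4 = 1: 59/9
a_5 = 5: 341/52

341/52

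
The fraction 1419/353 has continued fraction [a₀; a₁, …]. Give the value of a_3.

3

Run the Euclidean algorithm, recording each quotient:
⌊1419/353⌋ = 4, remainder 7
⌊353/7⌋ = 50, remainder 3
⌊7/3⌋ = 2, remainder 1
⌊3/1⌋ = 3, remainder 0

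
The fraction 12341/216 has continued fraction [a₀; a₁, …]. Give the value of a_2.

12341 = 57·216 + 29, so a_0 = 57
216 = 7·29 + 13, so a_1 = 7
29 = 2·13 + 3, so a_2 = 2

2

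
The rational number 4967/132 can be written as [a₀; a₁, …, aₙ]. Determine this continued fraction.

[37; 1, 1, 1, 2, 3, 1, 3]

4967 = 37·132 + 83, so a_0 = 37
132 = 1·83 + 49, so a_1 = 1
83 = 1·49 + 34, so a_2 = 1
49 = 1·34 + 15, so a_3 = 1
34 = 2·15 + 4, so a_4 = 2
15 = 3·4 + 3, so a_5 = 3
4 = 1·3 + 1, so a_6 = 1
3 = 3·1 + 0, so a_7 = 3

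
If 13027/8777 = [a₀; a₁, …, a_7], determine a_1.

2

⌊13027/8777⌋ = 1, remainder 4250
⌊8777/4250⌋ = 2, remainder 277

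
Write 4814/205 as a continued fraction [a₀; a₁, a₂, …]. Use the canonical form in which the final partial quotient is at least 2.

[23; 2, 14, 7]

Repeatedly divide and take the remainder:
4814 = 23·205 + 99, so a_0 = 23
205 = 2·99 + 7, so a_1 = 2
99 = 14·7 + 1, so a_2 = 14
7 = 7·1 + 0, so a_3 = 7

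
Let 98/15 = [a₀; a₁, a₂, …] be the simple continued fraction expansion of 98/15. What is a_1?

1

98 = 6·15 + 8, so a_0 = 6
15 = 1·8 + 7, so a_1 = 1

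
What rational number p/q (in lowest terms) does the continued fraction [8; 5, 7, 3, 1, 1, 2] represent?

a_0 = 8: 8/1
a_1 = 5: 41/5
a_2 = 7: 295/36
a_3 = 3: 926/113
a_4 = 1: 1221/149
a_5 = 1: 2147/262
a_6 = 2: 5515/673

5515/673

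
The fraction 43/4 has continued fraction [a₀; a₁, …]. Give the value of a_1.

43 = 10·4 + 3, so a_0 = 10
4 = 1·3 + 1, so a_1 = 1

1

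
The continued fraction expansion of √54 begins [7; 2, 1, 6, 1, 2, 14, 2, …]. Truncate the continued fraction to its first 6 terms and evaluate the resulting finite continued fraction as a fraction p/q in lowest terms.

Start with 2.
1 + 1/(2/1) = 1 + 1/2 = 3/2
6 + 1/(3/2) = 6 + 2/3 = 20/3
1 + 1/(20/3) = 1 + 3/20 = 23/20
2 + 1/(23/20) = 2 + 20/23 = 66/23
7 + 1/(66/23) = 7 + 23/66 = 485/66

485/66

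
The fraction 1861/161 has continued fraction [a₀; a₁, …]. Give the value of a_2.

1

Apply division with remainder until the remainder is 0:
1861 ÷ 161 → quotient 11, remainder 90
161 ÷ 90 → quotient 1, remainder 71
90 ÷ 71 → quotient 1, remainder 19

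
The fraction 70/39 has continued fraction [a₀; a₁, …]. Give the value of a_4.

7

⌊70/39⌋ = 1, remainder 31
⌊39/31⌋ = 1, remainder 8
⌊31/8⌋ = 3, remainder 7
⌊8/7⌋ = 1, remainder 1
⌊7/1⌋ = 7, remainder 0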